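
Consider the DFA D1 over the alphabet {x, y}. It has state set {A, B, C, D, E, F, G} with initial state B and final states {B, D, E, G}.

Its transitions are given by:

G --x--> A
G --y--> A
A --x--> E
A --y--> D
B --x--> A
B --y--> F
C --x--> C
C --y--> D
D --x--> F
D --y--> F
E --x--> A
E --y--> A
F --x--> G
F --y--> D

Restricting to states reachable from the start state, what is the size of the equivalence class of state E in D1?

4

First remove the unreachable states {C}; 6 states remain.
Initial partition by acceptance: {B,D,E,G} | {A,F}.
The partition is now stable with 2 blocks: {B,D,E,G} | {A,F}.
The equivalence class containing E is {B,D,E,G}, of size 4.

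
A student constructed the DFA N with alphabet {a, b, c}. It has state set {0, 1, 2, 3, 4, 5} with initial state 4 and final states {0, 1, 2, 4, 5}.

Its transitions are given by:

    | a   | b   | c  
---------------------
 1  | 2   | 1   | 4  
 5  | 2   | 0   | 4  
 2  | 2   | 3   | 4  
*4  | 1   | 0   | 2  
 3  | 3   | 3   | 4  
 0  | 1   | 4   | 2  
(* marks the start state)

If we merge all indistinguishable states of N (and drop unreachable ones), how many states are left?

4

Reachable states from the start: {0,1,2,3,4}. Unreachable: {5} — drop them.
P0 = {0,1,2,4} | {3}.
Split {0,1,2,4} by δ(·,b) → {0,1,4} and {2}.
On input a, block {0,1,4} splits into {0,4} and {1}.
Stable partition: {0,4} | {3} | {2} | {1} — 4 equivalence classes.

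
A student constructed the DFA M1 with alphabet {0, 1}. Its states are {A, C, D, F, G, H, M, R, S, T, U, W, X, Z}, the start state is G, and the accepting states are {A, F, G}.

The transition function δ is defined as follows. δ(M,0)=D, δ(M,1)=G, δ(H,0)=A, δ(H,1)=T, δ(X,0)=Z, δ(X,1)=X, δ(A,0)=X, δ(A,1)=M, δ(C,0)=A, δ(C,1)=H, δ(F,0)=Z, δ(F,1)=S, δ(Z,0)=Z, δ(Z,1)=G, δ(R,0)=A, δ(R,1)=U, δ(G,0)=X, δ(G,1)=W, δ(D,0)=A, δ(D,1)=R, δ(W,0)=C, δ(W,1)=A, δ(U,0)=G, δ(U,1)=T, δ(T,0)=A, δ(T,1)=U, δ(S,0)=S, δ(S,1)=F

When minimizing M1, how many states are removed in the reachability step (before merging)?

2

No path from G leads to F, S; the other 12 states are all reachable.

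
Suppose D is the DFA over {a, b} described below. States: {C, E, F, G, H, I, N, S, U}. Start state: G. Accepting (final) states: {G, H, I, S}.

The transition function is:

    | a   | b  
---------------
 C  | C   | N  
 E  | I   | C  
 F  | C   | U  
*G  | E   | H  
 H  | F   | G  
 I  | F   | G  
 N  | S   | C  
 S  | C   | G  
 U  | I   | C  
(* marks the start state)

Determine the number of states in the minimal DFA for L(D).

4

Every state is reachable, so we keep all 9.
P0 = {G,H,I,S} | {C,E,F,N,U}.
Refine {C,E,F,N,U} on symbol a: members go to different blocks, giving {E,N,U} and {C,F}.
On input a, block {G,H,I,S} splits into {H,I,S} and {G}.
Stable partition: {H,I,S} | {E,N,U} | {C,F} | {G} — 4 equivalence classes.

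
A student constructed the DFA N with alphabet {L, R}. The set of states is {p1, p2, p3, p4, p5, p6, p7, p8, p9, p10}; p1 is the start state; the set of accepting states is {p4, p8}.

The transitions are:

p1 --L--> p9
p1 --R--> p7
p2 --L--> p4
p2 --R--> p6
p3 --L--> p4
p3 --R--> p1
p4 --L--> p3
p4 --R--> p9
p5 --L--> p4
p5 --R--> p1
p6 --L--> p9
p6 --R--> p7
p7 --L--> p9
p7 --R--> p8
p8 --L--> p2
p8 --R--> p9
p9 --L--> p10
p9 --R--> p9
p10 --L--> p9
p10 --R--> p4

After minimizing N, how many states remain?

First remove the unreachable states {p5}; 9 states remain.
Initial partition by acceptance: {p4,p8} | {p1,p2,p3,p6,p7,p9,p10}.
On input L, block {p1,p2,p3,p6,p7,p9,p10} splits into {p1,p6,p7,p9,p10} and {p2,p3}.
Split {p1,p6,p7,p9,p10} by δ(·,R) → {p1,p6,p9} and {p7,p10}.
On input L, block {p1,p6,p9} splits into {p1,p6} and {p9}.
Stable partition: {p4,p8} | {p1,p6} | {p2,p3} | {p7,p10} | {p9} — 5 equivalence classes.

5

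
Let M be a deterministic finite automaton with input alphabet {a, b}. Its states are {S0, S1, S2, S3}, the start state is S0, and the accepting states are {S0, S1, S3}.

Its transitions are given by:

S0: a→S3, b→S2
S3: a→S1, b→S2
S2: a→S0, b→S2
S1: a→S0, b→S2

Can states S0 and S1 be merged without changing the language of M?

Initial partition by acceptance: {S0,S1,S3} | {S2}.
Stable partition: {S0,S1,S3} | {S2} — 2 equivalence classes.
S0 and S1 lie in the same block of the stable partition, so they are equivalent — no string distinguishes them.

Yes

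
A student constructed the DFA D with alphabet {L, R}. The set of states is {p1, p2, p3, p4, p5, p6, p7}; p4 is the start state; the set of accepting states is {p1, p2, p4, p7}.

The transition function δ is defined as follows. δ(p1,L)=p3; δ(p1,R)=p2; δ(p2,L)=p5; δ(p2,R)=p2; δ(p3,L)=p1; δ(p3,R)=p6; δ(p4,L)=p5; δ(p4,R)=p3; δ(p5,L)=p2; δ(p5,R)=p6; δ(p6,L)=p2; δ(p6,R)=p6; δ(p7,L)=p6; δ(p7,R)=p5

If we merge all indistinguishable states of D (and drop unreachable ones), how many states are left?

Reachable states from the start: {p1,p2,p3,p4,p5,p6}. Unreachable: {p7} — drop them.
Start with accepting vs non-accepting: {p1,p2,p4} | {p3,p5,p6}.
Refine {p1,p2,p4} on symbol R: members go to different blocks, giving {p1,p2} and {p4}.
Stable partition: {p1,p2} | {p3,p5,p6} | {p4} — 3 equivalence classes.

3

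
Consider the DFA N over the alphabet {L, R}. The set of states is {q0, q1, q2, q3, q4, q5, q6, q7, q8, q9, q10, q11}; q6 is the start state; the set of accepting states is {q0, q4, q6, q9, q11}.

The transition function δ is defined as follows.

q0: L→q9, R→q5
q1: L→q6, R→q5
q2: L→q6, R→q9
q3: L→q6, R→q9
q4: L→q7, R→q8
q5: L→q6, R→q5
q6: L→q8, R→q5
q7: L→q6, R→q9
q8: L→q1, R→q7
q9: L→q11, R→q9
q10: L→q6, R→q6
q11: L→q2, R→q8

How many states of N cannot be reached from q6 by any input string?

4

Starting at q6 and following transitions, the reachable set is {q1, q2, q5, q6, q7, q8, q9, q11}. That leaves q0, q3, q4, q10 unreachable — 4 in total.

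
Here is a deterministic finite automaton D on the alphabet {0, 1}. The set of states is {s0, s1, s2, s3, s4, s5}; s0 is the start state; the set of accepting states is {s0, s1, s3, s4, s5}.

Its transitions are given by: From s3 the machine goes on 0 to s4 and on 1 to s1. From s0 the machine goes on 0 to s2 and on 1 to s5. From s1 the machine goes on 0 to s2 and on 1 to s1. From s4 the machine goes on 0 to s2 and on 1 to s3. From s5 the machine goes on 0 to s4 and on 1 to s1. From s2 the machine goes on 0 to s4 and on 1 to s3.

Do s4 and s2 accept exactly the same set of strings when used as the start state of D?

Initial partition by acceptance: {s0,s1,s3,s4,s5} | {s2}.
Split {s0,s1,s3,s4,s5} by δ(·,0) → {s0,s1,s4} and {s3,s5}.
On input 1, block {s0,s1,s4} splits into {s0,s4} and {s1}.
Stable partition: {s0,s4} | {s2} | {s3,s5} | {s1} — 4 equivalence classes.
s4 and s2 end up in different blocks, so they are distinguishable. For instance, the string 'ε' is accepted from only s4.

No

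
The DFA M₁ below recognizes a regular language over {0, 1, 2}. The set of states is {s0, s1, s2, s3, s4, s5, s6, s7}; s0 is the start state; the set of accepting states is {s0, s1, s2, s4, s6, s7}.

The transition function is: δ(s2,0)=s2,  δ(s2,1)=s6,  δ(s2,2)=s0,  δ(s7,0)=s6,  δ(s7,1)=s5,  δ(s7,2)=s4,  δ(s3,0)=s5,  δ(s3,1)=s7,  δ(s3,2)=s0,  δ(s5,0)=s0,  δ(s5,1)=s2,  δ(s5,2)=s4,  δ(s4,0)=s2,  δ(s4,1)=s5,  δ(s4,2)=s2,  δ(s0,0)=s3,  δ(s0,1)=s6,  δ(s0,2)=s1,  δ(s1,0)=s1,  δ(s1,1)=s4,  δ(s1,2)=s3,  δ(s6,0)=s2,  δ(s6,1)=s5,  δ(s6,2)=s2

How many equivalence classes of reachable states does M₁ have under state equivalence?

All states are reachable from the start state.
Start with accepting vs non-accepting: {s0,s1,s2,s4,s6,s7} | {s3,s5}.
Refine {s0,s1,s2,s4,s6,s7} on symbol 0: members go to different blocks, giving {s1,s2,s4,s6,s7} and {s0}.
On input 1, block {s1,s2,s4,s6,s7} splits into {s4,s6,s7} and {s1,s2}.
Split {s4,s6,s7} by δ(·,0) → {s4,s6} and {s7}.
Split {s3,s5} by δ(·,0) → {s3} and {s5}.
Refine {s1,s2} on symbol 2: members go to different blocks, giving {s1} and {s2}.
Stable partition: {s4,s6} | {s3} | {s0} | {s1} | {s7} | {s5} | {s2} — 7 equivalence classes.

7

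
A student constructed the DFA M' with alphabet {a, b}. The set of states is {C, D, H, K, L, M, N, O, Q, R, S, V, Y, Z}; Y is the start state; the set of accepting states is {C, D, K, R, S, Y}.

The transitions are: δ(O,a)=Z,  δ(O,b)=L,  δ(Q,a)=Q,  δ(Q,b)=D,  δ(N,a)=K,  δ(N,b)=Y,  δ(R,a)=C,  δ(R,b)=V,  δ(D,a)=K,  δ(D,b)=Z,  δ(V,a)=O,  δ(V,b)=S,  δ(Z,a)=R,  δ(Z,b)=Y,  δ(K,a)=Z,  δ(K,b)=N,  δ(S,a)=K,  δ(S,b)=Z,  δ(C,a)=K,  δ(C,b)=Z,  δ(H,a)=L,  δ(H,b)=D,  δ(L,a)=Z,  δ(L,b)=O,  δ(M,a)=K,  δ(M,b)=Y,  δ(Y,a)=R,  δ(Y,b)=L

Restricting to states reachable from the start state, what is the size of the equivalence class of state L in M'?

2

States {D,H,M,Q} cannot be reached from the start state, so discard them.
Initial partition by acceptance: {C,K,R,S,Y} | {L,N,O,V,Z}.
Split {C,K,R,S,Y} by δ(·,a) → {C,R,S,Y} and {K}.
Refine {C,R,S,Y} on symbol a: members go to different blocks, giving {R,Y} and {C,S}.
On input a, block {R,Y} splits into {R} and {Y}.
Split {L,N,O,V,Z} by δ(·,a) → {L,O,V} and {Z} and {N}.
On input a, block {L,O,V} splits into {L,O} and {V}.
No further refinement is possible. Final partition (8 blocks): {R} | {L,O} | {K} | {C,S} | {Y} | {Z} | {N} | {V}.
State L belongs to the block {L,O}, which has 2 states.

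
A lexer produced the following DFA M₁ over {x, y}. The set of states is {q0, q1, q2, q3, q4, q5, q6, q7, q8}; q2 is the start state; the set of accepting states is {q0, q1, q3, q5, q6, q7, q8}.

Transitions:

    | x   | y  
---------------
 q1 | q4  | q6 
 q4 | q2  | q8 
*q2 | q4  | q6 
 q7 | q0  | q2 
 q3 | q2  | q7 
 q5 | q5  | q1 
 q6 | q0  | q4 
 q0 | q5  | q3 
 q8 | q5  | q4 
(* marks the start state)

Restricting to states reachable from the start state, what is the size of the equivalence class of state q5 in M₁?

Every state is reachable, so we keep all 9.
P0 = {q0,q1,q3,q5,q6,q7,q8} | {q2,q4}.
Split {q0,q1,q3,q5,q6,q7,q8} by δ(·,x) → {q0,q5,q6,q7,q8} and {q1,q3}.
On input y, block {q0,q5,q6,q7,q8} splits into {q6,q7,q8} and {q0,q5}.
The partition is now stable with 4 blocks: {q6,q7,q8} | {q2,q4} | {q1,q3} | {q0,q5}.
The equivalence class containing q5 is {q0,q5}, of size 2.

2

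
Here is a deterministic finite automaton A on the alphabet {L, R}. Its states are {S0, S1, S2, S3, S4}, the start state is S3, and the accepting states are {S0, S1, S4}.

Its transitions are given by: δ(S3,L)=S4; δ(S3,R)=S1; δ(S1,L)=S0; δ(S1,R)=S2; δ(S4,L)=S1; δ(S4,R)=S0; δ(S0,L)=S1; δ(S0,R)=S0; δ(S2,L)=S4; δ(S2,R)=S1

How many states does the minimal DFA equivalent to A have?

Initial partition by acceptance: {S0,S1,S4} | {S2,S3}.
Refine {S0,S1,S4} on symbol R: members go to different blocks, giving {S0,S4} and {S1}.
The partition is now stable with 3 blocks: {S0,S4} | {S2,S3} | {S1}.

3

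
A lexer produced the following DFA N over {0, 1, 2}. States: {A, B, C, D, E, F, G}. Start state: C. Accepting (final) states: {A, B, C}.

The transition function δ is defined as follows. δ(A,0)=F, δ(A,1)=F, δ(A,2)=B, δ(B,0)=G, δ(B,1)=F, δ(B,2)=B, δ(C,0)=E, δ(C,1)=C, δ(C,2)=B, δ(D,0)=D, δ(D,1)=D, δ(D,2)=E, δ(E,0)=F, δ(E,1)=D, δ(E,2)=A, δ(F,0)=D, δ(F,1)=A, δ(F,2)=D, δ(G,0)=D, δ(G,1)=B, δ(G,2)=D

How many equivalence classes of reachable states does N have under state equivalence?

All states are reachable from the start state.
Initial partition by acceptance: {A,B,C} | {D,E,F,G}.
Refine {A,B,C} on symbol 1: members go to different blocks, giving {A,B} and {C}.
Split {D,E,F,G} by δ(·,1) → {D,E} and {F,G}.
On input 0, block {D,E} splits into {D} and {E}.
No further refinement is possible. Final partition (5 blocks): {A,B} | {D} | {C} | {F,G} | {E}.

5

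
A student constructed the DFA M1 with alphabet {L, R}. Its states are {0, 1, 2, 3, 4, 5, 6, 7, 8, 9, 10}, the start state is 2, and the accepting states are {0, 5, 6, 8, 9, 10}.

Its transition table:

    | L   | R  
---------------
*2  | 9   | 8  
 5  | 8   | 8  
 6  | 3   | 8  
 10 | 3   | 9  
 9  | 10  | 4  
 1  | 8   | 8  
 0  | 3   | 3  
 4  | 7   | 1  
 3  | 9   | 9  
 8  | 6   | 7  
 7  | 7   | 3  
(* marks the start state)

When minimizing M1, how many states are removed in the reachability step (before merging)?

2

Starting at 2 and following transitions, the reachable set is {1, 2, 3, 4, 6, 7, 8, 9, 10}. That leaves 0, 5 unreachable — 2 in total.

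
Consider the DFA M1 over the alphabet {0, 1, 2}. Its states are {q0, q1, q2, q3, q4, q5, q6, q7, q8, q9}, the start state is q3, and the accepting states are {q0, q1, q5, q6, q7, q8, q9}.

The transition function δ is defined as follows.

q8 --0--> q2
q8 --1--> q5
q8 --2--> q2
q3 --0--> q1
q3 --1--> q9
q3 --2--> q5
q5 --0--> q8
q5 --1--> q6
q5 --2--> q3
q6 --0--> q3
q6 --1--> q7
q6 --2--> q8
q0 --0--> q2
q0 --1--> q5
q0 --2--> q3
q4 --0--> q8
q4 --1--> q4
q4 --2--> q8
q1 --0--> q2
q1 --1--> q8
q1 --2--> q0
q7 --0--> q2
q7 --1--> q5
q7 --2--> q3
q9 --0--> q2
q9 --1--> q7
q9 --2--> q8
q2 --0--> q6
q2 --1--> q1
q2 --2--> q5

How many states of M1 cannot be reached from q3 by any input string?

1

Starting at q3 and following transitions, the reachable set is {q0, q1, q2, q3, q5, q6, q7, q8, q9}. That leaves q4 unreachable — 1 in total.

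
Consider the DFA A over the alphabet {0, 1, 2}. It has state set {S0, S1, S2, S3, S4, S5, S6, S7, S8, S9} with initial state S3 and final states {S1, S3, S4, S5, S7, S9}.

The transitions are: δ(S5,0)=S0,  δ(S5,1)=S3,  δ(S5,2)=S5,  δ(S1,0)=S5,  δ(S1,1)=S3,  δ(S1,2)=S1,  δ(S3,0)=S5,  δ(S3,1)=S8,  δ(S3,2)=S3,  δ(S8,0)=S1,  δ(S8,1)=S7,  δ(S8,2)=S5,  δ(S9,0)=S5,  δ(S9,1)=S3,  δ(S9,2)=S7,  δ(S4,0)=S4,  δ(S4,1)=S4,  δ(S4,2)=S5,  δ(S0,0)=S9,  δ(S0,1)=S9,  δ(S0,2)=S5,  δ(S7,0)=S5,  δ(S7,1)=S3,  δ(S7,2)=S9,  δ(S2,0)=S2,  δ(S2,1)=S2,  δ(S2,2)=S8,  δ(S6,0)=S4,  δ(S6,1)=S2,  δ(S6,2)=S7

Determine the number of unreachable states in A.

Starting at S3 and following transitions, the reachable set is {S0, S1, S3, S5, S7, S8, S9}. That leaves S2, S4, S6 unreachable — 3 in total.

3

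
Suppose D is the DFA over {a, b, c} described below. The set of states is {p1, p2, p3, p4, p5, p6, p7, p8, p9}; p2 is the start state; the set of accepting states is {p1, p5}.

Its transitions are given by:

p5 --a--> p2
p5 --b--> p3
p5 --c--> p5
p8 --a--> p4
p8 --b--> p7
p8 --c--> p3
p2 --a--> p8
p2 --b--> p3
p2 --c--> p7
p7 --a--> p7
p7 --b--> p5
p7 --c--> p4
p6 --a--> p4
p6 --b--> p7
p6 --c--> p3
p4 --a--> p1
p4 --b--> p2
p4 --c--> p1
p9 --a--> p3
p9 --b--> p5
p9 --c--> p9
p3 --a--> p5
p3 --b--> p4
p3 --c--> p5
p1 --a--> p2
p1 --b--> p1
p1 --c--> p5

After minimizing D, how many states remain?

Reachable states from the start: {p1,p2,p3,p4,p5,p7,p8}. Unreachable: {p6,p9} — drop them.
Initial partition by acceptance: {p1,p5} | {p2,p3,p4,p7,p8}.
Refine {p1,p5} on symbol b: members go to different blocks, giving {p1} and {p5}.
On input a, block {p2,p3,p4,p7,p8} splits into {p2,p7,p8} and {p3} and {p4}.
On input a, block {p2,p7,p8} splits into {p2,p7} and {p8}.
Refine {p2,p7} on symbol a: members go to different blocks, giving {p2} and {p7}.
The partition is now stable with 7 blocks: {p1} | {p2} | {p5} | {p3} | {p4} | {p8} | {p7}.

7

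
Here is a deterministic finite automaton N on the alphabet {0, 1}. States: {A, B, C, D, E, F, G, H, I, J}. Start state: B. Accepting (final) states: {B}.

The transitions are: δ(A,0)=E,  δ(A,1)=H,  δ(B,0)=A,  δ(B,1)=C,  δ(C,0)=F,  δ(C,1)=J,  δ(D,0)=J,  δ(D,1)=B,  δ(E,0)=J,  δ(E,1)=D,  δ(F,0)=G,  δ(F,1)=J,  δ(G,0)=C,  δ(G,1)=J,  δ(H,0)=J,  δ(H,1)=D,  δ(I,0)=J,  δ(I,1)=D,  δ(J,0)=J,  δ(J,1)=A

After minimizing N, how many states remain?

States {I} cannot be reached from the start state, so discard them.
Start with accepting vs non-accepting: {B} | {A,C,D,E,F,G,H,J}.
Refine {A,C,D,E,F,G,H,J} on symbol 1: members go to different blocks, giving {A,C,E,F,G,H,J} and {D}.
Split {A,C,E,F,G,H,J} by δ(·,1) → {A,C,F,G,J} and {E,H}.
Refine {A,C,F,G,J} on symbol 0: members go to different blocks, giving {C,F,G,J} and {A}.
Refine {C,F,G,J} on symbol 1: members go to different blocks, giving {C,F,G} and {J}.
Stable partition: {B} | {C,F,G} | {D} | {E,H} | {A} | {J} — 6 equivalence classes.

6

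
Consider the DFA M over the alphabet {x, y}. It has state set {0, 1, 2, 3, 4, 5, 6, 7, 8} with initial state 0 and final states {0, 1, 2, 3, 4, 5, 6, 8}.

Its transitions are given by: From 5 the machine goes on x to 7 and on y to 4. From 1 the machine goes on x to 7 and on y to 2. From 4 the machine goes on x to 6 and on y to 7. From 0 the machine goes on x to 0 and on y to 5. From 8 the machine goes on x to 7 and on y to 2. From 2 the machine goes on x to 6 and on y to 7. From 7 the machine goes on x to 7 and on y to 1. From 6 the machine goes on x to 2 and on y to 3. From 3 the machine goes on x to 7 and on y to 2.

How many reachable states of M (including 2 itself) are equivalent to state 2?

2

Reachable states from the start: {0,1,2,3,4,5,6,7}. Unreachable: {8} — drop them.
Start with accepting vs non-accepting: {0,1,2,3,4,5,6} | {7}.
On input x, block {0,1,2,3,4,5,6} splits into {0,2,4,6} and {1,3,5}.
On input y, block {0,2,4,6} splits into {0,6} and {2,4}.
Split {0,6} by δ(·,x) → {0} and {6}.
The partition is now stable with 5 blocks: {0} | {7} | {1,3,5} | {2,4} | {6}.
The equivalence class containing 2 is {2,4}, of size 2.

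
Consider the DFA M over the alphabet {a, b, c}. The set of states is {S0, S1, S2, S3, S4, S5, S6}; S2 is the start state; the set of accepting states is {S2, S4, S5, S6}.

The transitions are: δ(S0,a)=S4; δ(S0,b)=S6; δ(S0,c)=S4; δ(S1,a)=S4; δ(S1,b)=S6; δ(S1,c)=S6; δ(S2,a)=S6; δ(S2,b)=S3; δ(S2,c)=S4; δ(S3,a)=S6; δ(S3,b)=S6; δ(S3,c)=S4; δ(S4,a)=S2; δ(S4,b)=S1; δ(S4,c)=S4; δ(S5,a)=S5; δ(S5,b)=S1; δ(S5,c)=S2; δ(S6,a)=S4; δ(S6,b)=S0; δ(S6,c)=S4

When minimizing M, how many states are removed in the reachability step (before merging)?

BFS from S2 reaches {S0, S1, S2, S3, S4, S6}; the 1 state(s) S5 are never visited.

1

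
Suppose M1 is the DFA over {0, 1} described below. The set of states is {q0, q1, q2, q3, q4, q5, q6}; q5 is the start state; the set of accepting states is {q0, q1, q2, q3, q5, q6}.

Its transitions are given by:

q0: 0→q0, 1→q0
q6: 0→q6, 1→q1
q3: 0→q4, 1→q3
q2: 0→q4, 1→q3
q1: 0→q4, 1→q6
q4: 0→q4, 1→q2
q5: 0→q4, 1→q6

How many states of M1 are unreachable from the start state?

1

No path from q5 leads to q0; the other 6 states are all reachable.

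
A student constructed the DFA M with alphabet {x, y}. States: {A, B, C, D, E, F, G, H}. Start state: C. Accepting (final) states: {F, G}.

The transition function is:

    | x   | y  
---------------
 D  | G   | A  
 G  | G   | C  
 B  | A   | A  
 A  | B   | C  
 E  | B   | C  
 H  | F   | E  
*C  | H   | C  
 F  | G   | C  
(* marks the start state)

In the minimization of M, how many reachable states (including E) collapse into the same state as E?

2

First remove the unreachable states {D}; 7 states remain.
Initial partition by acceptance: {F,G} | {A,B,C,E,H}.
Refine {A,B,C,E,H} on symbol x: members go to different blocks, giving {A,B,C,E} and {H}.
On input x, block {A,B,C,E} splits into {A,B,E} and {C}.
On input y, block {A,B,E} splits into {A,E} and {B}.
Stable partition: {F,G} | {A,E} | {H} | {C} | {B} — 5 equivalence classes.
The equivalence class containing E is {A,E}, of size 2.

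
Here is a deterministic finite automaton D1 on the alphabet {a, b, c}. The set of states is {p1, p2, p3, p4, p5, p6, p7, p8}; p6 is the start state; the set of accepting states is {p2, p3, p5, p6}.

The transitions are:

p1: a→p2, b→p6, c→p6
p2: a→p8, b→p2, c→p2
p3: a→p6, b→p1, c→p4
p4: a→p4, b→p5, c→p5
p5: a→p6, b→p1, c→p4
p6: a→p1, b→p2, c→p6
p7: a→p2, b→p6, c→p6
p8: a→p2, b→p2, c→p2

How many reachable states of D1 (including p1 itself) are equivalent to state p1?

2

States {p3,p4,p5,p7} cannot be reached from the start state, so discard them.
Initial partition by acceptance: {p2,p6} | {p1,p8}.
The partition is now stable with 2 blocks: {p2,p6} | {p1,p8}.
State p1 belongs to the block {p1,p8}, which has 2 states.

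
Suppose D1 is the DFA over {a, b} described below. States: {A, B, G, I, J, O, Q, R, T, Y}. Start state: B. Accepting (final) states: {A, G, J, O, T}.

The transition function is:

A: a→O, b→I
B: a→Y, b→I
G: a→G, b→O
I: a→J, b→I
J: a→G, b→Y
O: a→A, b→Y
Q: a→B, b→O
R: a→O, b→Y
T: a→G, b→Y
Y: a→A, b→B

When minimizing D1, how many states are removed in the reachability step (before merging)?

BFS from B reaches {A, B, G, I, J, O, Y}; the 3 state(s) Q, R, T are never visited.

3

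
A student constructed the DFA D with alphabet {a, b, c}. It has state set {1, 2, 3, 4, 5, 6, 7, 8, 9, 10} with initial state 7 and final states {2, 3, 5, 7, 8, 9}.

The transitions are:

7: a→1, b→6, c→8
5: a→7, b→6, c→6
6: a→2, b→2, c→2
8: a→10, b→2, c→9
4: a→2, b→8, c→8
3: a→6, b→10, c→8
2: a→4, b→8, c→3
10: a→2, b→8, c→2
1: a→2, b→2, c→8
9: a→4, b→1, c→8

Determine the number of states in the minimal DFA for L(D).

States {5} cannot be reached from the start state, so discard them.
P0 = {2,3,7,8,9} | {1,4,6,10}.
Refine {2,3,7,8,9} on symbol b: members go to different blocks, giving {3,7,9} and {2,8}.
The partition is now stable with 3 blocks: {3,7,9} | {1,4,6,10} | {2,8}.

3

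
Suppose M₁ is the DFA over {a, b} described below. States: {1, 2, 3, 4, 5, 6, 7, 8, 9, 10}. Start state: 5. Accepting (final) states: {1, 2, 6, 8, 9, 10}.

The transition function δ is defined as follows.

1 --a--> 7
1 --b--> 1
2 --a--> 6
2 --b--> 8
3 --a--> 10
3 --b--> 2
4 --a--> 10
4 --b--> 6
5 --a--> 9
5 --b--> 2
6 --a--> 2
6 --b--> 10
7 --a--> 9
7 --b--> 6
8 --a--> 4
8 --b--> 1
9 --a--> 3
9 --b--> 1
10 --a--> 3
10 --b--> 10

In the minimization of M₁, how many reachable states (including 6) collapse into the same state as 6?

Every state is reachable, so we keep all 10.
Initial partition by acceptance: {1,2,6,8,9,10} | {3,4,5,7}.
On input a, block {1,2,6,8,9,10} splits into {1,8,9,10} and {2,6}.
Stable partition: {1,8,9,10} | {3,4,5,7} | {2,6} — 3 equivalence classes.
State 6 belongs to the block {2,6}, which has 2 states.

2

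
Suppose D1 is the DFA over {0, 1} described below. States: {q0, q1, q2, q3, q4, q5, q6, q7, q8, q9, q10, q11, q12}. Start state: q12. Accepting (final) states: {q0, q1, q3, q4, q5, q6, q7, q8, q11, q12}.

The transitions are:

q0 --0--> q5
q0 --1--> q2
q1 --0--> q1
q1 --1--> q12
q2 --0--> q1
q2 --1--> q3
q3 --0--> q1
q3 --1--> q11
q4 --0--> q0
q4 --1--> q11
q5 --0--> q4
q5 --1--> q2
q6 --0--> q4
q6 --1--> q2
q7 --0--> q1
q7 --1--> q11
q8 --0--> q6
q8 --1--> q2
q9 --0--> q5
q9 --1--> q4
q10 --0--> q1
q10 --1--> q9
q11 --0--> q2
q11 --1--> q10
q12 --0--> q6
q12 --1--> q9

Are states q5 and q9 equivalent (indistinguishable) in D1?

First remove the unreachable states {q7,q8}; 11 states remain.
P0 = {q0,q1,q3,q4,q5,q6,q11,q12} | {q2,q9,q10}.
On input 0, block {q0,q1,q3,q4,q5,q6,q11,q12} splits into {q0,q1,q3,q4,q5,q6,q12} and {q11}.
Split {q0,q1,q3,q4,q5,q6,q12} by δ(·,1) → {q0,q5,q6,q12} and {q3,q4} and {q1}.
Split {q0,q5,q6,q12} by δ(·,0) → {q0,q12} and {q5,q6}.
Refine {q2,q9,q10} on symbol 0: members go to different blocks, giving {q2,q10} and {q9}.
Refine {q0,q12} on symbol 1: members go to different blocks, giving {q0} and {q12}.
On input 1, block {q2,q10} splits into {q2} and {q10}.
On input 0, block {q3,q4} splits into {q3} and {q4}.
The partition is now stable with 10 blocks: {q0} | {q2} | {q11} | {q3} | {q1} | {q5,q6} | {q9} | {q12} | {q10} | {q4}.
q5 and q9 end up in different blocks, so they are distinguishable. For instance, the string 'ε' is accepted from only q5.

No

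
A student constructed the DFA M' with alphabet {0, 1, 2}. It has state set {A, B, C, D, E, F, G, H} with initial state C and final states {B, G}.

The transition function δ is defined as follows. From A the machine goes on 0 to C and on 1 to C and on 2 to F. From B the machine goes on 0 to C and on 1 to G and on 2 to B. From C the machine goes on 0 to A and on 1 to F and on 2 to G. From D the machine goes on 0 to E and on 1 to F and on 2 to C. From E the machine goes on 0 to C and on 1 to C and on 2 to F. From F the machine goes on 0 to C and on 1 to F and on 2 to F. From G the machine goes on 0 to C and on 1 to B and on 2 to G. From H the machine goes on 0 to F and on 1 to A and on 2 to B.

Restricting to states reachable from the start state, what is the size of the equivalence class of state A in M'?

Reachable states from the start: {A,B,C,F,G}. Unreachable: {D,E,H} — drop them.
Initial partition by acceptance: {B,G} | {A,C,F}.
On input 2, block {A,C,F} splits into {A,F} and {C}.
Split {A,F} by δ(·,1) → {A} and {F}.
Stable partition: {B,G} | {A} | {C} | {F} — 4 equivalence classes.
The equivalence class containing A is {A}, of size 1.

1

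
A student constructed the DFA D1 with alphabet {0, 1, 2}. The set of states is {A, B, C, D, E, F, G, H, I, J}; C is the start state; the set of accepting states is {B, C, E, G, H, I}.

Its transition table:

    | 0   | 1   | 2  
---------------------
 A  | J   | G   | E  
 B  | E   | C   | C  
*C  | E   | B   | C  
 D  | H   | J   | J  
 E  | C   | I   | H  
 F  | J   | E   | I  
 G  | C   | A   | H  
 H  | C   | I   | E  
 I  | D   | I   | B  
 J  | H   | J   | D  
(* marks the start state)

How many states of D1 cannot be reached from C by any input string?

3

No path from C leads to A, F, G; the other 7 states are all reachable.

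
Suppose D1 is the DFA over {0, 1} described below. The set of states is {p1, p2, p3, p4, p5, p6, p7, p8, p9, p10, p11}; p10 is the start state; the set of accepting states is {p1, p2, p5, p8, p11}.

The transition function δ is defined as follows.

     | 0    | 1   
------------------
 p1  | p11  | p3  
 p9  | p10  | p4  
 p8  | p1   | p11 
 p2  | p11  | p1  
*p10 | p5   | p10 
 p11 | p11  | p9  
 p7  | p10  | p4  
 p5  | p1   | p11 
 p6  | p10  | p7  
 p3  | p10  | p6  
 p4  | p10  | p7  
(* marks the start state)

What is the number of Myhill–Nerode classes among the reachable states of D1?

Reachable states from the start: {p1,p3,p4,p5,p6,p7,p9,p10,p11}. Unreachable: {p2,p8} — drop them.
Start with accepting vs non-accepting: {p1,p5,p11} | {p3,p4,p6,p7,p9,p10}.
Refine {p1,p5,p11} on symbol 1: members go to different blocks, giving {p1,p11} and {p5}.
Refine {p3,p4,p6,p7,p9,p10} on symbol 0: members go to different blocks, giving {p3,p4,p6,p7,p9} and {p10}.
Stable partition: {p1,p11} | {p3,p4,p6,p7,p9} | {p5} | {p10} — 4 equivalence classes.

4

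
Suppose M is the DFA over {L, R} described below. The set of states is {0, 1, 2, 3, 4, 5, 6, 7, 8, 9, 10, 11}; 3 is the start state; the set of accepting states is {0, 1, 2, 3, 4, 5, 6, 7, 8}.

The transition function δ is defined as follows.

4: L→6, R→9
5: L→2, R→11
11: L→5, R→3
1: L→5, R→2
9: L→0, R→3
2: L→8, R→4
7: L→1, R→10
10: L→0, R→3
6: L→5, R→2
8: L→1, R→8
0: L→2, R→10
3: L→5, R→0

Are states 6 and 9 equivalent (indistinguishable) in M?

No

First remove the unreachable states {7}; 11 states remain.
Start with accepting vs non-accepting: {0,1,2,3,4,5,6,8} | {9,10,11}.
Split {0,1,2,3,4,5,6,8} by δ(·,R) → {1,2,3,6,8} and {0,4,5}.
Split {1,2,3,6,8} by δ(·,L) → {1,3,6} and {2,8}.
Split {1,3,6} by δ(·,R) → {1,6} and {3}.
Split {0,4,5} by δ(·,L) → {0,5} and {4}.
On input L, block {2,8} splits into {2} and {8}.
The partition is now stable with 7 blocks: {1,6} | {9,10,11} | {0,5} | {2} | {3} | {4} | {8}.
6 and 9 end up in different blocks, so they are distinguishable. For instance, the string 'ε' is accepted from only 6.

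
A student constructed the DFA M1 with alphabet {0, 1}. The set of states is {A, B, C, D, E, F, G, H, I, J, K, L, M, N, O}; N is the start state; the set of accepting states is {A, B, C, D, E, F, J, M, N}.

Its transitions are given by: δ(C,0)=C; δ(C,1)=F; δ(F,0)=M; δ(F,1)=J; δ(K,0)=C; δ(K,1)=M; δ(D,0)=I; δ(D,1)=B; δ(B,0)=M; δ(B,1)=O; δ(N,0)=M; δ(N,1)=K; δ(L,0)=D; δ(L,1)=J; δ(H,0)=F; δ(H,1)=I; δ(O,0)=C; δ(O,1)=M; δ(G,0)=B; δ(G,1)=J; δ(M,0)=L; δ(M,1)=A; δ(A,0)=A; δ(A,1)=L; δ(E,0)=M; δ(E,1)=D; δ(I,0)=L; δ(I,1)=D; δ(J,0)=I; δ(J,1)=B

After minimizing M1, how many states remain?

States {E,G,H} cannot be reached from the start state, so discard them.
Initial partition by acceptance: {A,B,C,D,F,J,M,N} | {I,K,L,O}.
Split {A,B,C,D,F,J,M,N} by δ(·,0) → {A,B,C,F,N} and {D,J,M}.
On input 0, block {A,B,C,F,N} splits into {B,F,N} and {A,C}.
Split {B,F,N} by δ(·,1) → {B,N} and {F}.
Refine {I,K,L,O} on symbol 0: members go to different blocks, giving {K,O} and {I} and {L}.
Split {D,J,M} by δ(·,0) → {D,J} and {M}.
On input 1, block {A,C} splits into {A} and {C}.
Stable partition: {B,N} | {K,O} | {D,J} | {A} | {F} | {I} | {L} | {M} | {C} — 9 equivalence classes.

9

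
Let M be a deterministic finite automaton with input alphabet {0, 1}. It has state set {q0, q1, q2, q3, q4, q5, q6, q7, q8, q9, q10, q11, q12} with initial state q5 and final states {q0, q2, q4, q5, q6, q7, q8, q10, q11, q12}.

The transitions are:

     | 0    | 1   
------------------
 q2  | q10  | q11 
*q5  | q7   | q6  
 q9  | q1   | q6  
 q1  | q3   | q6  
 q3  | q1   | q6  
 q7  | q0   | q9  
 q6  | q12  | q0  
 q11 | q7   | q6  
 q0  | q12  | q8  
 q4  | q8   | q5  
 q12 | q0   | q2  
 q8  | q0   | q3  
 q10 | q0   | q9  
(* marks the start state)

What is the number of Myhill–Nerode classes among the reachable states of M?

7

First remove the unreachable states {q4}; 12 states remain.
P0 = {q0,q2,q5,q6,q7,q8,q10,q11,q12} | {q1,q3,q9}.
Split {q0,q2,q5,q6,q7,q8,q10,q11,q12} by δ(·,1) → {q0,q2,q5,q6,q11,q12} and {q7,q8,q10}.
Split {q0,q2,q5,q6,q11,q12} by δ(·,0) → {q0,q6,q12} and {q2,q5,q11}.
Refine {q0,q6,q12} on symbol 1: members go to different blocks, giving {q0} and {q6} and {q12}.
On input 1, block {q2,q5,q11} splits into {q5,q11} and {q2}.
No further refinement is possible. Final partition (7 blocks): {q0} | {q1,q3,q9} | {q7,q8,q10} | {q5,q11} | {q6} | {q12} | {q2}.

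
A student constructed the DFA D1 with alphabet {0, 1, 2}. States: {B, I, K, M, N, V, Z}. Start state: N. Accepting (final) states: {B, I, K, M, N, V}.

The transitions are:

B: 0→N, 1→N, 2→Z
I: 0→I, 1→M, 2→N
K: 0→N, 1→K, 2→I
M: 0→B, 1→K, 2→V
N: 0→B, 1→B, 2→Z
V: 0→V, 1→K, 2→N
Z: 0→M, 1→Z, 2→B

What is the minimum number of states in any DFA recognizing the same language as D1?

4

Start with accepting vs non-accepting: {B,I,K,M,N,V} | {Z}.
On input 2, block {B,I,K,M,N,V} splits into {I,K,M,V} and {B,N}.
Split {I,K,M,V} by δ(·,0) → {K,M} and {I,V}.
The partition is now stable with 4 blocks: {K,M} | {Z} | {B,N} | {I,V}.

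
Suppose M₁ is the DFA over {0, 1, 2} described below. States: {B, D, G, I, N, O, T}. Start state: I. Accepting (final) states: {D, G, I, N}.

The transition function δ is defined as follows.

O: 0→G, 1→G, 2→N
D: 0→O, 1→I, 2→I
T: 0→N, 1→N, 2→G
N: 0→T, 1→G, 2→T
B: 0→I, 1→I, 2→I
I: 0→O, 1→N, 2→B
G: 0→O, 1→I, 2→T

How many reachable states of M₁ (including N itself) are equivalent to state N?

States {D} cannot be reached from the start state, so discard them.
Start with accepting vs non-accepting: {G,I,N} | {B,O,T}.
The partition is now stable with 2 blocks: {G,I,N} | {B,O,T}.
State N belongs to the block {G,I,N}, which has 3 states.

3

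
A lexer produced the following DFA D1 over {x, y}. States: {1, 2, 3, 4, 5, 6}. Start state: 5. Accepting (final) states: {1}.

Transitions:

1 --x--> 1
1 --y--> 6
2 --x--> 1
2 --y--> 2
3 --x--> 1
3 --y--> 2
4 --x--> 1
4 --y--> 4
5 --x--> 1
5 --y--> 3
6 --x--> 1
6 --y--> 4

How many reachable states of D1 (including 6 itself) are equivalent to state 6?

5

Every state is reachable, so we keep all 6.
P0 = {1} | {2,3,4,5,6}.
Stable partition: {1} | {2,3,4,5,6} — 2 equivalence classes.
State 6 belongs to the block {2,3,4,5,6}, which has 5 states.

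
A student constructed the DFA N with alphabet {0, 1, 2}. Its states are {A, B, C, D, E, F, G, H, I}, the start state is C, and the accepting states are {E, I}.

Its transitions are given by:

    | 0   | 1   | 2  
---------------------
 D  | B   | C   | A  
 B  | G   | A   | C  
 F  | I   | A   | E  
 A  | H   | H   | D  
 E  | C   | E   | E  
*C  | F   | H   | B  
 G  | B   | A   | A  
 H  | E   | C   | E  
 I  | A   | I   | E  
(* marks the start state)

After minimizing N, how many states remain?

P0 = {E,I} | {A,B,C,D,F,G,H}.
Refine {A,B,C,D,F,G,H} on symbol 0: members go to different blocks, giving {A,B,C,D,G} and {F,H}.
Refine {A,B,C,D,G} on symbol 0: members go to different blocks, giving {B,D,G} and {A,C}.
No further refinement is possible. Final partition (4 blocks): {E,I} | {B,D,G} | {F,H} | {A,C}.

4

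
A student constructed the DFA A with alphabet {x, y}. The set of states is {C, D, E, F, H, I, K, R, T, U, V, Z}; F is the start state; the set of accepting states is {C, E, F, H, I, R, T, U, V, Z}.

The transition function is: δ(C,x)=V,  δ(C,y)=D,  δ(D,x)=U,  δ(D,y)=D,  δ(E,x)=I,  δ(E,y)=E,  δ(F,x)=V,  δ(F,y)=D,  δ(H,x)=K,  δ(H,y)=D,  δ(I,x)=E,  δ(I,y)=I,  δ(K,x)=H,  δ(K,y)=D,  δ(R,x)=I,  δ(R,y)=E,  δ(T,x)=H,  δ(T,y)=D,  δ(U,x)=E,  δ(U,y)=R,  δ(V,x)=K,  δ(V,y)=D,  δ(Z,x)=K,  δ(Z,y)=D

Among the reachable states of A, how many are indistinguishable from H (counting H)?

First remove the unreachable states {C,T,Z}; 9 states remain.
Start with accepting vs non-accepting: {E,F,H,I,R,U,V} | {D,K}.
Refine {E,F,H,I,R,U,V} on symbol x: members go to different blocks, giving {E,F,I,R,U} and {H,V}.
Refine {E,F,I,R,U} on symbol x: members go to different blocks, giving {E,I,R,U} and {F}.
On input x, block {D,K} splits into {K} and {D}.
The partition is now stable with 5 blocks: {E,I,R,U} | {K} | {H,V} | {F} | {D}.
The equivalence class containing H is {H,V}, of size 2.

2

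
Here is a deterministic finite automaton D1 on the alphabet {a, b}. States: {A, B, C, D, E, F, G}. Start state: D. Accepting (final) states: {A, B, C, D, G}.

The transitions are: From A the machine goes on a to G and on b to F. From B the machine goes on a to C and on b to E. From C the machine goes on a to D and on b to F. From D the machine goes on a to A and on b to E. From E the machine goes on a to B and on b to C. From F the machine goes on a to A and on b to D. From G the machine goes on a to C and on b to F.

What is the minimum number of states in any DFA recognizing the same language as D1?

2

Every state is reachable, so we keep all 7.
Initial partition by acceptance: {A,B,C,D,G} | {E,F}.
The partition is now stable with 2 blocks: {A,B,C,D,G} | {E,F}.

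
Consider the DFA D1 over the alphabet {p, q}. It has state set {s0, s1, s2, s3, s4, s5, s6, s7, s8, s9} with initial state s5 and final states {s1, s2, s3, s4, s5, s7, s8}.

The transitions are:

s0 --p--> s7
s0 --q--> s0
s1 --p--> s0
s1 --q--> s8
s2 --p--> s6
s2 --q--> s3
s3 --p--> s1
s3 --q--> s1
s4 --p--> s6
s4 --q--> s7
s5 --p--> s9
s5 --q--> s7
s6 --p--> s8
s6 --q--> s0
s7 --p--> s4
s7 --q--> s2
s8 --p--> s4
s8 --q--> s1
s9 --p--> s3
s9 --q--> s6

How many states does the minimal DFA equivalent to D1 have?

Initial partition by acceptance: {s1,s2,s3,s4,s5,s7,s8} | {s0,s6,s9}.
Split {s1,s2,s3,s4,s5,s7,s8} by δ(·,p) → {s1,s2,s4,s5} and {s3,s7,s8}.
The partition is now stable with 3 blocks: {s1,s2,s4,s5} | {s0,s6,s9} | {s3,s7,s8}.

3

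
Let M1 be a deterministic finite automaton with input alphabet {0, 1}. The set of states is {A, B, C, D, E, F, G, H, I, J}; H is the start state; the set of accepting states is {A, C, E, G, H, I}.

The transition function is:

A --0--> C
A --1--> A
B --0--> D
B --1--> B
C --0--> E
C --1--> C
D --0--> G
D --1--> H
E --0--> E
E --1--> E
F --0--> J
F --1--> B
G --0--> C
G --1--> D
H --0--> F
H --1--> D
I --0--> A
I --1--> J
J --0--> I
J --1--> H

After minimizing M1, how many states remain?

5

Every state is reachable, so we keep all 10.
Start with accepting vs non-accepting: {A,C,E,G,H,I} | {B,D,F,J}.
Refine {A,C,E,G,H,I} on symbol 0: members go to different blocks, giving {A,C,E,G,I} and {H}.
Split {A,C,E,G,I} by δ(·,1) → {A,C,E} and {G,I}.
Refine {B,D,F,J} on symbol 0: members go to different blocks, giving {B,F} and {D,J}.
The partition is now stable with 5 blocks: {A,C,E} | {B,F} | {H} | {G,I} | {D,J}.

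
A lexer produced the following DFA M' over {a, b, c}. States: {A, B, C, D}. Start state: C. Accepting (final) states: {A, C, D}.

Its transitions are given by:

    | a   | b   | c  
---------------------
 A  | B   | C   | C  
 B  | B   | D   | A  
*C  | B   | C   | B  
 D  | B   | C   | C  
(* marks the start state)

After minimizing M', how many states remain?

3

All states are reachable from the start state.
Initial partition by acceptance: {A,C,D} | {B}.
Split {A,C,D} by δ(·,c) → {A,D} and {C}.
No further refinement is possible. Final partition (3 blocks): {A,D} | {B} | {C}.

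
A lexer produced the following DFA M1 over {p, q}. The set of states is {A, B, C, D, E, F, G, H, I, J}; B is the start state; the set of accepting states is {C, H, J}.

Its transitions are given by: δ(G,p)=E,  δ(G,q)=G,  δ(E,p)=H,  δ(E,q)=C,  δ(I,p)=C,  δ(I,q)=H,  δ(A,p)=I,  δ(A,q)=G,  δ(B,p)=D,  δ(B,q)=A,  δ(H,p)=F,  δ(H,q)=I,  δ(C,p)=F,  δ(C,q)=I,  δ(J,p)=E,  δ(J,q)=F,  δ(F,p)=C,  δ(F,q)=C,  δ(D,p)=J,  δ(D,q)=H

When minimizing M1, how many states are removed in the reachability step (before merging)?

0

A breadth-first search from the start state visits every state.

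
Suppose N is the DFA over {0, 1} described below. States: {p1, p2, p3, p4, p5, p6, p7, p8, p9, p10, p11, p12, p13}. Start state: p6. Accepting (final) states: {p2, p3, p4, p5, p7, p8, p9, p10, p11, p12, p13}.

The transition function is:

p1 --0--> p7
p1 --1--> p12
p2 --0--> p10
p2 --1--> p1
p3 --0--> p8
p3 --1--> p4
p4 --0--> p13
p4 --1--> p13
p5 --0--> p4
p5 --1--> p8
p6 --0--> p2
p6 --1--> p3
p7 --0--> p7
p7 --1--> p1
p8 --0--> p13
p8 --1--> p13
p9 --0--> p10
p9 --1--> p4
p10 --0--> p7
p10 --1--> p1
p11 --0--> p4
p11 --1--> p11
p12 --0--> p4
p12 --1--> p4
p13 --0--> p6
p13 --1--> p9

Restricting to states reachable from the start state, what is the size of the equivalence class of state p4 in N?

Reachable states from the start: {p1,p2,p3,p4,p6,p7,p8,p9,p10,p12,p13}. Unreachable: {p5,p11} — drop them.
P0 = {p2,p3,p4,p7,p8,p9,p10,p12,p13} | {p1,p6}.
Refine {p2,p3,p4,p7,p8,p9,p10,p12,p13} on symbol 0: members go to different blocks, giving {p2,p3,p4,p7,p8,p9,p10,p12} and {p13}.
Split {p2,p3,p4,p7,p8,p9,p10,p12} by δ(·,0) → {p2,p3,p7,p9,p10,p12} and {p4,p8}.
Refine {p2,p3,p7,p9,p10,p12} on symbol 0: members go to different blocks, giving {p2,p7,p9,p10} and {p3,p12}.
Split {p2,p7,p9,p10} by δ(·,1) → {p2,p7,p10} and {p9}.
Stable partition: {p2,p7,p10} | {p1,p6} | {p13} | {p4,p8} | {p3,p12} | {p9} — 6 equivalence classes.
State p4 belongs to the block {p4,p8}, which has 2 states.

2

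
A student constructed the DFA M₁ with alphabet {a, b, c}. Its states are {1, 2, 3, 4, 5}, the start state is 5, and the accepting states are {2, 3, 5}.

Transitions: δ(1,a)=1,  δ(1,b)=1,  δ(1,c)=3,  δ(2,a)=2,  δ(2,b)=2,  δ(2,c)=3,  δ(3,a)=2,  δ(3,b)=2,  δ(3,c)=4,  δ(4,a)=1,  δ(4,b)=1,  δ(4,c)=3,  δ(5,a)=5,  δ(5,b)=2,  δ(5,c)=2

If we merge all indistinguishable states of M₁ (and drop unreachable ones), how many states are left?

All states are reachable from the start state.
Initial partition by acceptance: {2,3,5} | {1,4}.
On input c, block {2,3,5} splits into {2,5} and {3}.
Split {2,5} by δ(·,c) → {2} and {5}.
Stable partition: {2} | {1,4} | {3} | {5} — 4 equivalence classes.

4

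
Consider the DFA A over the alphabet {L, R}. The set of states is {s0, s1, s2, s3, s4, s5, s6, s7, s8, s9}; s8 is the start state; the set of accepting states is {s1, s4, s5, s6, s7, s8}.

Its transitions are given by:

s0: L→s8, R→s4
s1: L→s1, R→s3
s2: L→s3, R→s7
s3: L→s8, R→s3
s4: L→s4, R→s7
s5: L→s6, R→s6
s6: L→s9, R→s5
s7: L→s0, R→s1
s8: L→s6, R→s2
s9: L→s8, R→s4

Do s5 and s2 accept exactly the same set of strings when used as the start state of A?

No

Every state is reachable, so we keep all 10.
Start with accepting vs non-accepting: {s1,s4,s5,s6,s7,s8} | {s0,s2,s3,s9}.
On input L, block {s1,s4,s5,s6,s7,s8} splits into {s1,s4,s5,s8} and {s6,s7}.
On input L, block {s1,s4,s5,s8} splits into {s1,s4} and {s5,s8}.
Split {s1,s4} by δ(·,R) → {s1} and {s4}.
On input L, block {s0,s2,s3,s9} splits into {s0,s3,s9} and {s2}.
On input R, block {s0,s3,s9} splits into {s0,s9} and {s3}.
On input R, block {s6,s7} splits into {s6} and {s7}.
Refine {s5,s8} on symbol R: members go to different blocks, giving {s5} and {s8}.
Stable partition: {s1} | {s0,s9} | {s6} | {s5} | {s4} | {s2} | {s3} | {s7} | {s8} — 9 equivalence classes.
s5 and s2 end up in different blocks, so they are distinguishable. For instance, the string 'ε' is accepted from only s5.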